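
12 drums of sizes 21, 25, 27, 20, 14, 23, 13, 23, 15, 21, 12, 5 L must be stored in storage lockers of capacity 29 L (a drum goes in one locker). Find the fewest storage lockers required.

9

Total = 27 + 25 + 23 + 23 + 21 + 21 + 20 + 15 + 14 + 13 + 12 + 5 = 219 L.
Lower bound: ⌈219/29⌉ = 8 storage lockers.
A packing using 9 storage lockers:
  locker 1: 27 = 27
  locker 2: 25 = 25
  locker 3: 23 + 5 = 28
  locker 4: 23 = 23
  locker 5: 21 = 21
  locker 6: 21 = 21
  locker 7: 20 = 20
  locker 8: 15 + 14 = 29
  locker 9: 13 + 12 = 25
No arrangement into 8 storage lockers stays within capacity, so 9 is optimal.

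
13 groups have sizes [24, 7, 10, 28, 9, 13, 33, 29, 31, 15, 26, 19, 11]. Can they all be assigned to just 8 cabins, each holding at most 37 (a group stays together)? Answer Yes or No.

Yes

A valid assignment using 8 cabins:
  cabin 1: 33 = 33
  cabin 2: 31 = 31
  cabin 3: 29 + 7 = 36
  cabin 4: 28 + 9 = 37
  cabin 5: 26 + 11 = 37
  cabin 6: 24 + 13 = 37
  cabin 7: 19 + 15 = 34
  cabin 8: 10 = 10
Every load is within 37, so 8 cabins suffice.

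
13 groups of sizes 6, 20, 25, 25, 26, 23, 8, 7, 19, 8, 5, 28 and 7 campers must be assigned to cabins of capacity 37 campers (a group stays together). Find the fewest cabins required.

Total = 28 + 26 + 25 + 25 + 23 + 20 + 19 + 8 + 8 + 7 + 7 + 6 + 5 = 207 campers.
Lower bound: ⌈207/37⌉ = 6 cabins.
Also, 7 groups each exceed 37/2 campers, and no two of those can share a cabin, so at least 7 cabins are needed.
A packing using 7 cabins:
  cabin 1: 28 + 8 = 36
  cabin 2: 26 + 8 = 34
  cabin 3: 25 + 7 + 5 = 37
  cabin 4: 25 + 7 = 32
  cabin 5: 23 + 6 = 29
  cabin 6: 20 = 20
  cabin 7: 19 = 19
This matches the lower bound, so 7 is optimal.

7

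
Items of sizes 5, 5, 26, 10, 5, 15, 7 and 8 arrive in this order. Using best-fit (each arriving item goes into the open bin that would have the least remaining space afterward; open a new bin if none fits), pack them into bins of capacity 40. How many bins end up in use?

  5 → bin 1 (new)  [load 5/40]
  5 → bin 1  [load 10/40]
  26 → bin 1  [load 36/40]
  10 → bin 2 (new)  [load 10/40]
  5 → bin 2  [load 15/40]
  15 → bin 2  [load 30/40]
  7 → bin 2  [load 37/40]
  8 → bin 3 (new)  [load 8/40]
3 bins opened.

3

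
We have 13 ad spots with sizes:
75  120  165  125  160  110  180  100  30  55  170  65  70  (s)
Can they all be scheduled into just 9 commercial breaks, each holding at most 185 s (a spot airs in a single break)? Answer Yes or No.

Yes

A valid assignment using 9 commercial breaks:
  break 1: 180 = 180
  break 2: 170 = 170
  break 3: 165 = 165
  break 4: 160 = 160
  break 5: 125 + 55 = 180
  break 6: 120 + 65 = 185
  break 7: 110 + 75 = 185
  break 8: 100 + 70 = 170
  break 9: 30 = 30
Every load is within 185 s, so 9 commercial breaks suffice.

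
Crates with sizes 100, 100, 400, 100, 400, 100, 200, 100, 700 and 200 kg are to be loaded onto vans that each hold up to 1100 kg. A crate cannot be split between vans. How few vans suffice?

Total = 700 + 400 + 400 + 200 + 200 + 100 + 100 + 100 + 100 + 100 = 2400 kg.
Lower bound: ⌈2400/1100⌉ = 3 vans.
A packing using 3 vans:
  van 1: 700 + 400 = 1100
  van 2: 400 + 200 + 200 + 100 + 100 + 100 = 1100
  van 3: 100 + 100 = 200
This matches the lower bound, so 3 is optimal.

3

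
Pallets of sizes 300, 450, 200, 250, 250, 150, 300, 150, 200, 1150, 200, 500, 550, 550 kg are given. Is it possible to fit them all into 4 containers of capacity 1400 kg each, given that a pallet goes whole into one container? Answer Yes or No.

A valid assignment using 4 containers:
  container 1: 1150 + 250 = 1400
  container 2: 550 + 550 + 300 = 1400
  container 3: 500 + 450 + 300 + 150 = 1400
  container 4: 250 + 200 + 200 + 200 + 150 = 1000
Every load is within 1400 kg, so 4 containers suffice.

Yes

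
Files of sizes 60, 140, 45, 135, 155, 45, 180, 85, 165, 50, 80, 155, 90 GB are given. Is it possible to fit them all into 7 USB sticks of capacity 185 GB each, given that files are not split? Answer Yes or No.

No

Total = 1385 GB; ⌈1385/185⌉ = 8.
At least 8 USB sticks are required, but only 7 are allowed.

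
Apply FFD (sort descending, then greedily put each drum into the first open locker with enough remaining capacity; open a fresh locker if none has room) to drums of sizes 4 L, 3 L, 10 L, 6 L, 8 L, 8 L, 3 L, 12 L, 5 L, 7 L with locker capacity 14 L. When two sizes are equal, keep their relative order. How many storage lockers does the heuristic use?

5

Sorted descending: 12, 10, 8, 8, 7, 6, 5, 4, 3, 3.
  12 → locker 1 (new)  [load 12/14]
  10 → locker 2 (new)  [load 10/14]
  8 → locker 3 (new)  [load 8/14]
  8 → locker 4 (new)  [load 8/14]
  7 → locker 5 (new)  [load 7/14]
  6 → locker 3  [load 14/14]
  5 → locker 4  [load 13/14]
  4 → locker 2  [load 14/14]
  3 → locker 5  [load 10/14]
  3 → locker 5  [load 13/14]
5 storage lockers opened.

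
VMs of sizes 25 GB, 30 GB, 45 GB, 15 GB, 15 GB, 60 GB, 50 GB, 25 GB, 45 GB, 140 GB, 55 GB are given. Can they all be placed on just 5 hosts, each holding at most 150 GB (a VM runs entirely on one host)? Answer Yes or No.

A valid assignment using 4 hosts:
  host 1: 140 = 140
  host 2: 60 + 55 + 30 = 145
  host 3: 50 + 45 + 45 = 140
  host 4: 25 + 25 + 15 + 15 = 80
That uses only 4 ≤ 5, so 5 hosts are enough.

Yes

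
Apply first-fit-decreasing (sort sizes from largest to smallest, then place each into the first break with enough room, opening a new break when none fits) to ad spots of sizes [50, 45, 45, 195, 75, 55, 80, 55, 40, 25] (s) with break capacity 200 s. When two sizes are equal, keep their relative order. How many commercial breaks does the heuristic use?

Sorted descending: 195, 80, 75, 55, 55, 50, 45, 45, 40, 25.
  195 → break 1 (new)  [load 195/200]
  80 → break 2 (new)  [load 80/200]
  75 → break 2  [load 155/200]
  55 → break 3 (new)  [load 55/200]
  55 → break 3  [load 110/200]
  50 → break 3  [load 160/200]
  45 → break 2  [load 200/200]
  45 → break 4 (new)  [load 45/200]
  40 → break 3  [load 200/200]
  25 → break 4  [load 70/200]
4 commercial breaks opened.

4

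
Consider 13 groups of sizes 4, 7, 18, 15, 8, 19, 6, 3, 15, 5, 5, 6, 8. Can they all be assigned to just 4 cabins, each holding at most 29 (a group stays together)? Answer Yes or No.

Total = 119; ⌈119/29⌉ = 5.
At least 5 cabins are required, but only 4 are allowed.

No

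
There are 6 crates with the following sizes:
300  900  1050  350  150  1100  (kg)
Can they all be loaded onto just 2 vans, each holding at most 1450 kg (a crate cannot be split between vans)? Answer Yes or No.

Total = 3850 kg; ⌈3850/1450⌉ = 3.
At least 3 vans are required, but only 2 are allowed.

No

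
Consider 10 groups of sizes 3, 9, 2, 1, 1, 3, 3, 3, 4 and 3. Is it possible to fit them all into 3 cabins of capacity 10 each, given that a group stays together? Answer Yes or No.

No

Total = 32; ⌈32/10⌉ = 4.
At least 4 cabins are required, but only 3 are allowed.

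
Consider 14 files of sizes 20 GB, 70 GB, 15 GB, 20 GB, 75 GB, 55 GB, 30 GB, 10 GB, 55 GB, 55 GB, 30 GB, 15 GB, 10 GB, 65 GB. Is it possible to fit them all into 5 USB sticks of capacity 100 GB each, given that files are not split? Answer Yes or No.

No

Total = 525 GB; ⌈525/100⌉ = 6.
At least 6 USB sticks are required, but only 5 are allowed.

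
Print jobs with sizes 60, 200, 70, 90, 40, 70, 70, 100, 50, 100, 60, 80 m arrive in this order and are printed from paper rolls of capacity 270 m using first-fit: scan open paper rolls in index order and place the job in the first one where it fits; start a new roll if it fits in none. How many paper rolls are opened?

  60 → roll 1 (new)  [load 60/270]
  200 → roll 1  [load 260/270]
  70 → roll 2 (new)  [load 70/270]
  90 → roll 2  [load 160/270]
  40 → roll 2  [load 200/270]
  70 → roll 2  [load 270/270]
  70 → roll 3 (new)  [load 70/270]
  100 → roll 3  [load 170/270]
  50 → roll 3  [load 220/270]
  100 → roll 4 (new)  [load 100/270]
  60 → roll 4  [load 160/270]
  80 → roll 4  [load 240/270]
4 paper rolls opened.

4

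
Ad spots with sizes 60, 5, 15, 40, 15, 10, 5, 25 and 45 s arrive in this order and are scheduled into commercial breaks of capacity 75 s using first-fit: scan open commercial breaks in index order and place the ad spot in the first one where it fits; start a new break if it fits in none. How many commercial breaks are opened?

3

  60 → break 1 (new)  [load 60/75]
  5 → break 1  [load 65/75]
  15 → break 2 (new)  [load 15/75]
  40 → break 2  [load 55/75]
  15 → break 2  [load 70/75]
  10 → break 1  [load 75/75]
  5 → break 2  [load 75/75]
  25 → break 3 (new)  [load 25/75]
  45 → break 3  [load 70/75]
3 commercial breaks opened.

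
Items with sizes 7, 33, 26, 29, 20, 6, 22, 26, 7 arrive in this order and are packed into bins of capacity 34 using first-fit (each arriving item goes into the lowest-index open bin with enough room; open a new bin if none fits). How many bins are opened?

  7 → bin 1 (new)  [load 7/34]
  33 → bin 2 (new)  [load 33/34]
  26 → bin 1  [load 33/34]
  29 → bin 3 (new)  [load 29/34]
  20 → bin 4 (new)  [load 20/34]
  6 → bin 4  [load 26/34]
  22 → bin 5 (new)  [load 22/34]
  26 → bin 6 (new)  [load 26/34]
  7 → bin 4  [load 33/34]
6 bins opened.

6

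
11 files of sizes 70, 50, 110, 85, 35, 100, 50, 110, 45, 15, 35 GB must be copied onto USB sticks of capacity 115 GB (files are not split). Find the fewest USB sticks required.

7

Total = 110 + 110 + 100 + 85 + 70 + 50 + 50 + 45 + 35 + 35 + 15 = 705 GB.
Lower bound: ⌈705/115⌉ = 7 USB sticks.
A packing using 7 USB sticks:
  USB stick 1: 110 = 110
  USB stick 2: 110 = 110
  USB stick 3: 100 + 15 = 115
  USB stick 4: 85 = 85
  USB stick 5: 70 + 45 = 115
  USB stick 6: 50 + 50 = 100
  USB stick 7: 35 + 35 = 70
This matches the lower bound, so 7 is optimal.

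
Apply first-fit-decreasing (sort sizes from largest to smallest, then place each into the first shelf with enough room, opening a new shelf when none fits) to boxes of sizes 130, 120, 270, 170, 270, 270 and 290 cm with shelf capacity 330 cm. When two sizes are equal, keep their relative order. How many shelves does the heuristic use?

Sorted descending: 290, 270, 270, 270, 170, 130, 120.
  290 → shelf 1 (new)  [load 290/330]
  270 → shelf 2 (new)  [load 270/330]
  270 → shelf 3 (new)  [load 270/330]
  270 → shelf 4 (new)  [load 270/330]
  170 → shelf 5 (new)  [load 170/330]
  130 → shelf 5  [load 300/330]
  120 → shelf 6 (new)  [load 120/330]
6 shelves opened.

6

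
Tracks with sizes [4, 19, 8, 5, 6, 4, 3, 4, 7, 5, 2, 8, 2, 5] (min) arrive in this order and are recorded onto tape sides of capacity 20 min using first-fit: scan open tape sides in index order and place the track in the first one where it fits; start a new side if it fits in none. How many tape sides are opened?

  4 → side 1 (new)  [load 4/20]
  19 → side 2 (new)  [load 19/20]
  8 → side 1  [load 12/20]
  5 → side 1  [load 17/20]
  6 → side 3 (new)  [load 6/20]
  4 → side 3  [load 10/20]
  3 → side 1  [load 20/20]
  4 → side 3  [load 14/20]
  7 → side 4 (new)  [load 7/20]
  5 → side 3  [load 19/20]
  2 → side 4  [load 9/20]
  8 → side 4  [load 17/20]
  2 → side 4  [load 19/20]
  5 → side 5 (new)  [load 5/20]
5 tape sides opened.

5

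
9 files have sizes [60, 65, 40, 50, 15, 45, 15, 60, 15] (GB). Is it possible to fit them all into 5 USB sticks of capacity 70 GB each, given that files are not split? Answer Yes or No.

No

Total = 365 GB; ⌈365/70⌉ = 6.
At least 6 USB sticks are required, but only 5 are allowed.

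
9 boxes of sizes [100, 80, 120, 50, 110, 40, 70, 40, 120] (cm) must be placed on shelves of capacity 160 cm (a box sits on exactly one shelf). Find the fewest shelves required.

Total = 120 + 120 + 110 + 100 + 80 + 70 + 50 + 40 + 40 = 730 cm.
Lower bound: ⌈730/160⌉ = 5 shelves.
A packing using 5 shelves:
  shelf 1: 120 + 40 = 160
  shelf 2: 120 + 40 = 160
  shelf 3: 110 + 50 = 160
  shelf 4: 100 = 100
  shelf 5: 80 + 70 = 150
This matches the lower bound, so 5 is optimal.

5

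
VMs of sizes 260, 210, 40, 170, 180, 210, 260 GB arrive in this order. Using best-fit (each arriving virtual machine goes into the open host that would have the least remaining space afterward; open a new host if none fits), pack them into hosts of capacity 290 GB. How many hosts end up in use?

6

  260 → host 1 (new)  [load 260/290]
  210 → host 2 (new)  [load 210/290]
  40 → host 2  [load 250/290]
  170 → host 3 (new)  [load 170/290]
  180 → host 4 (new)  [load 180/290]
  210 → host 5 (new)  [load 210/290]
  260 → host 6 (new)  [load 260/290]
6 hosts opened.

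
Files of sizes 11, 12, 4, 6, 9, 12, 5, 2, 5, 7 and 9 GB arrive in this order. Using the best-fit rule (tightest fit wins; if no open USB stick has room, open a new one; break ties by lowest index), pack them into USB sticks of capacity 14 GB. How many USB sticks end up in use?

  11 → USB stick 1 (new)  [load 11/14]
  12 → USB stick 2 (new)  [load 12/14]
  4 → USB stick 3 (new)  [load 4/14]
  6 → USB stick 3  [load 10/14]
  9 → USB stick 4 (new)  [load 9/14]
  12 → USB stick 5 (new)  [load 12/14]
  5 → USB stick 4  [load 14/14]
  2 → USB stick 2  [load 14/14]
  5 → USB stick 6 (new)  [load 5/14]
  7 → USB stick 6  [load 12/14]
  9 → USB stick 7 (new)  [load 9/14]
7 USB sticks opened.

7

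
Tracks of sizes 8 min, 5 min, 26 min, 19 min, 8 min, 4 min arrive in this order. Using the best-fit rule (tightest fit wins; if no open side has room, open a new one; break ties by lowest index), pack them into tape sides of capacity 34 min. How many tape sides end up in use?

3

  8 → side 1 (new)  [load 8/34]
  5 → side 1  [load 13/34]
  26 → side 2 (new)  [load 26/34]
  19 → side 1  [load 32/34]
  8 → side 2  [load 34/34]
  4 → side 3 (new)  [load 4/34]
3 tape sides opened.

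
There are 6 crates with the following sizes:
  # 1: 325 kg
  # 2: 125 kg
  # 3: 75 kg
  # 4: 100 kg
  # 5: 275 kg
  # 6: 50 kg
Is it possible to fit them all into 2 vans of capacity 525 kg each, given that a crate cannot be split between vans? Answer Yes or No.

A valid assignment using 2 vans:
  van 1: 325 + 125 + 75 = 525
  van 2: 275 + 100 + 50 = 425
Every load is within 525 kg, so 2 vans suffice.

Yes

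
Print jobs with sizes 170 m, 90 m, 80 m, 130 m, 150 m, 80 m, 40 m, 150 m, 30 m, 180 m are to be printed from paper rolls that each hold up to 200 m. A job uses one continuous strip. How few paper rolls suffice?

7

Total = 180 + 170 + 150 + 150 + 130 + 90 + 80 + 80 + 40 + 30 = 1100 m.
Lower bound: ⌈1100/200⌉ = 6 paper rolls.
A packing using 7 paper rolls:
  roll 1: 180 = 180
  roll 2: 170 + 30 = 200
  roll 3: 150 + 40 = 190
  roll 4: 150 = 150
  roll 5: 130 = 130
  roll 6: 90 + 80 = 170
  roll 7: 80 = 80
No arrangement into 6 paper rolls stays within capacity, so 7 is optimal.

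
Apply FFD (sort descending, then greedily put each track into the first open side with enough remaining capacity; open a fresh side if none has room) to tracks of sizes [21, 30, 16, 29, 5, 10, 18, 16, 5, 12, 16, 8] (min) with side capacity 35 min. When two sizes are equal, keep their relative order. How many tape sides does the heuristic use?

Sorted descending: 30, 29, 21, 18, 16, 16, 16, 12, 10, 8, 5, 5.
  30 → side 1 (new)  [load 30/35]
  29 → side 2 (new)  [load 29/35]
  21 → side 3 (new)  [load 21/35]
  18 → side 4 (new)  [load 18/35]
  16 → side 4  [load 34/35]
  16 → side 5 (new)  [load 16/35]
  16 → side 5  [load 32/35]
  12 → side 3  [load 33/35]
  10 → side 6 (new)  [load 10/35]
  8 → side 6  [load 18/35]
  5 → side 1  [load 35/35]
  5 → side 2  [load 34/35]
6 tape sides opened.

6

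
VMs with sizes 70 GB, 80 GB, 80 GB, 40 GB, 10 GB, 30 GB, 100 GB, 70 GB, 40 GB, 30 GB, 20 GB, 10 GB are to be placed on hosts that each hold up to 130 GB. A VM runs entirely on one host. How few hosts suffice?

5

Total = 100 + 80 + 80 + 70 + 70 + 40 + 40 + 30 + 30 + 20 + 10 + 10 = 580 GB.
Lower bound: ⌈580/130⌉ = 5 hosts.
A packing using 5 hosts:
  host 1: 100 + 30 = 130
  host 2: 80 + 40 + 10 = 130
  host 3: 80 + 40 + 10 = 130
  host 4: 70 + 30 + 20 = 120
  host 5: 70 = 70
This matches the lower bound, so 5 is optimal.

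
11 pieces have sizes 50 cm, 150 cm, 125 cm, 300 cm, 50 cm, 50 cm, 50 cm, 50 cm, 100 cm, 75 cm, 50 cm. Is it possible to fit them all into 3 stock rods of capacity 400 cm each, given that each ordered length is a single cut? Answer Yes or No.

A valid assignment using 3 stock rods:
  stock rod 1: 300 + 100 = 400
  stock rod 2: 150 + 125 + 75 + 50 = 400
  stock rod 3: 50 + 50 + 50 + 50 + 50 = 250
Every load is within 400 cm, so 3 stock rods suffice.

Yes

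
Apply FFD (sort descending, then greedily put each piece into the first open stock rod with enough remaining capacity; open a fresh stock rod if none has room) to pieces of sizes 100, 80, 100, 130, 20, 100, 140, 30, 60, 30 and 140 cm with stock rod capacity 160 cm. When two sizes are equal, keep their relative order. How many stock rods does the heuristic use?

7

Sorted descending: 140, 140, 130, 100, 100, 100, 80, 60, 30, 30, 20.
  140 → stock rod 1 (new)  [load 140/160]
  140 → stock rod 2 (new)  [load 140/160]
  130 → stock rod 3 (new)  [load 130/160]
  100 → stock rod 4 (new)  [load 100/160]
  100 → stock rod 5 (new)  [load 100/160]
  100 → stock rod 6 (new)  [load 100/160]
  80 → stock rod 7 (new)  [load 80/160]
  60 → stock rod 4  [load 160/160]
  30 → stock rod 3  [load 160/160]
  30 → stock rod 5  [load 130/160]
  20 → stock rod 1  [load 160/160]
7 stock rods opened.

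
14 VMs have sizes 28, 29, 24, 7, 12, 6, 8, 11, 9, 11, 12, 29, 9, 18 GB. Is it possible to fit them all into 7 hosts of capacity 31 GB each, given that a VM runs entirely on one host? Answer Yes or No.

No

Total = 213 GB; ⌈213/31⌉ = 7.
The bound of 7 does not rule out 7, but exhaustive search shows no assignment into 7 hosts of capacity 31 GB exists — the minimum is 8.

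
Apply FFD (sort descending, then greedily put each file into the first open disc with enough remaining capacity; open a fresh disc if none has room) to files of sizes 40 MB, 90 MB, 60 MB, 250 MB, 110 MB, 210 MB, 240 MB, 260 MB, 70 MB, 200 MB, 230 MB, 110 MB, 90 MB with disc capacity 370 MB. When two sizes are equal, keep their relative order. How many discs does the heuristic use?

Sorted descending: 260, 250, 240, 230, 210, 200, 110, 110, 90, 90, 70, 60, 40.
  260 → disc 1 (new)  [load 260/370]
  250 → disc 2 (new)  [load 250/370]
  240 → disc 3 (new)  [load 240/370]
  230 → disc 4 (new)  [load 230/370]
  210 → disc 5 (new)  [load 210/370]
  200 → disc 6 (new)  [load 200/370]
  110 → disc 1  [load 370/370]
  110 → disc 2  [load 360/370]
  90 → disc 3  [load 330/370]
  90 → disc 4  [load 320/370]
  70 → disc 5  [load 280/370]
  60 → disc 5  [load 340/370]
  40 → disc 3  [load 370/370]
6 discs opened.

6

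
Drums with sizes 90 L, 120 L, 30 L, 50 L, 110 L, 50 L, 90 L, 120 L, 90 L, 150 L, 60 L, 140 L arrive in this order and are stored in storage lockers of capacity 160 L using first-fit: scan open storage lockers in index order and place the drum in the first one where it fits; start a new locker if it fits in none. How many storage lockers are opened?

  90 → locker 1 (new)  [load 90/160]
  120 → locker 2 (new)  [load 120/160]
  30 → locker 1  [load 120/160]
  50 → locker 3 (new)  [load 50/160]
  110 → locker 3  [load 160/160]
  50 → locker 4 (new)  [load 50/160]
  90 → locker 4  [load 140/160]
  120 → locker 5 (new)  [load 120/160]
  90 → locker 6 (new)  [load 90/160]
  150 → locker 7 (new)  [load 150/160]
  60 → locker 6  [load 150/160]
  140 → locker 8 (new)  [load 140/160]
8 storage lockers opened.

8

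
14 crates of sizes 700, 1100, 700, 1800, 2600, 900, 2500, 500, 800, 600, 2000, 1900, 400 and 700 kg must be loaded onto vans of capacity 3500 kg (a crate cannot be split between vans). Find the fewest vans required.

5

Total = 2600 + 2500 + 2000 + 1900 + 1800 + 1100 + 900 + 800 + 700 + 700 + 700 + 600 + 500 + 400 = 17200 kg.
Lower bound: ⌈17200/3500⌉ = 5 vans.
A packing using 5 vans:
  van 1: 2600 + 900 = 3500
  van 2: 2500 + 800 = 3300
  van 3: 2000 + 700 + 700 = 3400
  van 4: 1900 + 1100 + 500 = 3500
  van 5: 1800 + 700 + 600 + 400 = 3500
This matches the lower bound, so 5 is optimal.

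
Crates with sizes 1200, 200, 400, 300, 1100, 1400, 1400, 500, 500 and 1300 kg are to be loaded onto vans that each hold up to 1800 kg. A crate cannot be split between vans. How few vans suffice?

Total = 1400 + 1400 + 1300 + 1200 + 1100 + 500 + 500 + 400 + 300 + 200 = 8300 kg.
Lower bound: ⌈8300/1800⌉ = 5 vans.
A packing using 5 vans:
  van 1: 1400 + 400 = 1800
  van 2: 1400 + 300 = 1700
  van 3: 1300 + 500 = 1800
  van 4: 1200 + 500 = 1700
  van 5: 1100 + 200 = 1300
This matches the lower bound, so 5 is optimal.

5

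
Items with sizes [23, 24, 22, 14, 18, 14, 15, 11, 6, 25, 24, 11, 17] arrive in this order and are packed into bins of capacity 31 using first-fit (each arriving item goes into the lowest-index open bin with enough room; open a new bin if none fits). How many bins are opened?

9

  23 → bin 1 (new)  [load 23/31]
  24 → bin 2 (new)  [load 24/31]
  22 → bin 3 (new)  [load 22/31]
  14 → bin 4 (new)  [load 14/31]
  18 → bin 5 (new)  [load 18/31]
  14 → bin 4  [load 28/31]
  15 → bin 6 (new)  [load 15/31]
  11 → bin 5  [load 29/31]
  6 → bin 1  [load 29/31]
  25 → bin 7 (new)  [load 25/31]
  24 → bin 8 (new)  [load 24/31]
  11 → bin 6  [load 26/31]
  17 → bin 9 (new)  [load 17/31]
9 bins opened.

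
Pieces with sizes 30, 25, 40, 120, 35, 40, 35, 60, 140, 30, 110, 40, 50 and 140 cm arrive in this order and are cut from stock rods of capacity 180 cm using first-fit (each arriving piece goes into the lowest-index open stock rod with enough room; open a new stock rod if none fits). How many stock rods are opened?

  30 → stock rod 1 (new)  [load 30/180]
  25 → stock rod 1  [load 55/180]
  40 → stock rod 1  [load 95/180]
  120 → stock rod 2 (new)  [load 120/180]
  35 → stock rod 1  [load 130/180]
  40 → stock rod 1  [load 170/180]
  35 → stock rod 2  [load 155/180]
  60 → stock rod 3 (new)  [load 60/180]
  140 → stock rod 4 (new)  [load 140/180]
  30 → stock rod 3  [load 90/180]
  110 → stock rod 5 (new)  [load 110/180]
  40 → stock rod 3  [load 130/180]
  50 → stock rod 3  [load 180/180]
  140 → stock rod 6 (new)  [load 140/180]
6 stock rods opened.

6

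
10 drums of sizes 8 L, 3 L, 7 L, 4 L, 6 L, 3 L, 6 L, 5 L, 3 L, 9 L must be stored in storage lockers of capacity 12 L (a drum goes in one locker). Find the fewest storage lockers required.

Total = 9 + 8 + 7 + 6 + 6 + 5 + 4 + 3 + 3 + 3 = 54 L.
Lower bound: ⌈54/12⌉ = 5 storage lockers.
A packing using 5 storage lockers:
  locker 1: 9 + 3 = 12
  locker 2: 8 + 4 = 12
  locker 3: 7 + 5 = 12
  locker 4: 6 + 6 = 12
  locker 5: 3 + 3 = 6
This matches the lower bound, so 5 is optimal.

5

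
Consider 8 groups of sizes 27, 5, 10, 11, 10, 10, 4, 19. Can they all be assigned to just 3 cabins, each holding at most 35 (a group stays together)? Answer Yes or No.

Yes

A valid assignment using 3 cabins:
  cabin 1: 27 + 5 = 32
  cabin 2: 19 + 11 + 4 = 34
  cabin 3: 10 + 10 + 10 = 30
Every load is within 35, so 3 cabins suffice.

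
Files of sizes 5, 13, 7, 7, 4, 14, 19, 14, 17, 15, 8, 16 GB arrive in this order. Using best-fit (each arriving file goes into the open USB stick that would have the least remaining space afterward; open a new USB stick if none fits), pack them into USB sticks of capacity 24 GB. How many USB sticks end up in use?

8

  5 → USB stick 1 (new)  [load 5/24]
  13 → USB stick 1  [load 18/24]
  7 → USB stick 2 (new)  [load 7/24]
  7 → USB stick 2  [load 14/24]
  4 → USB stick 1  [load 22/24]
  14 → USB stick 3 (new)  [load 14/24]
  19 → USB stick 4 (new)  [load 19/24]
  14 → USB stick 5 (new)  [load 14/24]
  17 → USB stick 6 (new)  [load 17/24]
  15 → USB stick 7 (new)  [load 15/24]
  8 → USB stick 7  [load 23/24]
  16 → USB stick 8 (new)  [load 16/24]
8 USB sticks opened.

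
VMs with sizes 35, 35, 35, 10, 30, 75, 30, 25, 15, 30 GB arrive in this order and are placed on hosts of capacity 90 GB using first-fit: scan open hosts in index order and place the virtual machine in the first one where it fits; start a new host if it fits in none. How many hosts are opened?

4

  35 → host 1 (new)  [load 35/90]
  35 → host 1  [load 70/90]
  35 → host 2 (new)  [load 35/90]
  10 → host 1  [load 80/90]
  30 → host 2  [load 65/90]
  75 → host 3 (new)  [load 75/90]
  30 → host 4 (new)  [load 30/90]
  25 → host 2  [load 90/90]
  15 → host 3  [load 90/90]
  30 → host 4  [load 60/90]
4 hosts opened.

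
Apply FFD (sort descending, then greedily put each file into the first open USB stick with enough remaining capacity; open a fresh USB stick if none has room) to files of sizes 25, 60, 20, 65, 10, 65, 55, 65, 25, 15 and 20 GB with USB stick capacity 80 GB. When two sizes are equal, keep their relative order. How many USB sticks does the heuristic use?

Sorted descending: 65, 65, 65, 60, 55, 25, 25, 20, 20, 15, 10.
  65 → USB stick 1 (new)  [load 65/80]
  65 → USB stick 2 (new)  [load 65/80]
  65 → USB stick 3 (new)  [load 65/80]
  60 → USB stick 4 (new)  [load 60/80]
  55 → USB stick 5 (new)  [load 55/80]
  25 → USB stick 5  [load 80/80]
  25 → USB stick 6 (new)  [load 25/80]
  20 → USB stick 4  [load 80/80]
  20 → USB stick 6  [load 45/80]
  15 → USB stick 1  [load 80/80]
  10 → USB stick 2  [load 75/80]
6 USB sticks opened.

6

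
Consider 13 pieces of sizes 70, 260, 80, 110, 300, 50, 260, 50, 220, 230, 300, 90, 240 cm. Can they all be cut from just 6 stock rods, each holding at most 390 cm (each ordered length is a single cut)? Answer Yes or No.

Total = 2260 cm; ⌈2260/390⌉ = 6.
7 pieces each exceed half the capacity and cannot share a stock rod, forcing at least 7 stock rods.
At least 7 stock rods are required, but only 6 are allowed.

No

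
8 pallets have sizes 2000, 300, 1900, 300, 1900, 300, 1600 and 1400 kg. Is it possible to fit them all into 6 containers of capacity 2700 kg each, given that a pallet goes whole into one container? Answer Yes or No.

A valid assignment using 5 containers:
  container 1: 2000 + 300 + 300 = 2600
  container 2: 1900 + 300 = 2200
  container 3: 1900 = 1900
  container 4: 1600 = 1600
  container 5: 1400 = 1400
That uses only 5 ≤ 6, so 6 containers are enough.

Yes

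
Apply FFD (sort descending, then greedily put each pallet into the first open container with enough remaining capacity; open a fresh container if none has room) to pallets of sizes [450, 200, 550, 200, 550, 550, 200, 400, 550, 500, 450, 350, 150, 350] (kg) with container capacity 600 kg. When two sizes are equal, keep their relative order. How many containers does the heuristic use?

Sorted descending: 550, 550, 550, 550, 500, 450, 450, 400, 350, 350, 200, 200, 200, 150.
  550 → container 1 (new)  [load 550/600]
  550 → container 2 (new)  [load 550/600]
  550 → container 3 (new)  [load 550/600]
  550 → container 4 (new)  [load 550/600]
  500 → container 5 (new)  [load 500/600]
  450 → container 6 (new)  [load 450/600]
  450 → container 7 (new)  [load 450/600]
  400 → container 8 (new)  [load 400/600]
  350 → container 9 (new)  [load 350/600]
  350 → container 10 (new)  [load 350/600]
  200 → container 8  [load 600/600]
  200 → container 9  [load 550/600]
  200 → container 10  [load 550/600]
  150 → container 6  [load 600/600]
10 containers opened.

10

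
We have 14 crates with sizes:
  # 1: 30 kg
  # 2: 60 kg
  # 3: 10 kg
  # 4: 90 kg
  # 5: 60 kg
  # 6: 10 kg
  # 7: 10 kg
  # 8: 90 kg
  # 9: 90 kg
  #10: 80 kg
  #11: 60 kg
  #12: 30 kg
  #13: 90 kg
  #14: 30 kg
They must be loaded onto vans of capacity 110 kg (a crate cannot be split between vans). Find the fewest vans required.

8

Total = 90 + 90 + 90 + 90 + 80 + 60 + 60 + 60 + 30 + 30 + 30 + 10 + 10 + 10 = 740 kg.
Lower bound: ⌈740/110⌉ = 7 vans.
Also, 8 crates each exceed 55 kg, and no two of those can share a van, so at least 8 vans are needed.
A packing using 8 vans:
  van 1: 90 + 10 + 10 = 110
  van 2: 90 + 10 = 100
  van 3: 90 = 90
  van 4: 90 = 90
  van 5: 80 + 30 = 110
  van 6: 60 + 30 = 90
  van 7: 60 + 30 = 90
  van 8: 60 = 60
This matches the lower bound, so 8 is optimal.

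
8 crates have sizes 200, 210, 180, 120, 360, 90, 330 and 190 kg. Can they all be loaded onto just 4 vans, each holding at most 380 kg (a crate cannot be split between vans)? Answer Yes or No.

No

Total = 1680 kg; ⌈1680/380⌉ = 5.
At least 5 vans are required, but only 4 are allowed.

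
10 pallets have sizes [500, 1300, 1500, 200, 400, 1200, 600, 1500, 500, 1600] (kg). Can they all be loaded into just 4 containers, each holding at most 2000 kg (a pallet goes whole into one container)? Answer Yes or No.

Total = 9300 kg; ⌈9300/2000⌉ = 5.
At least 5 containers are required, but only 4 are allowed.

No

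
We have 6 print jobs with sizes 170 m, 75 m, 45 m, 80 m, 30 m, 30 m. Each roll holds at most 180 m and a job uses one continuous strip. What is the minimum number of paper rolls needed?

Total = 170 + 80 + 75 + 45 + 30 + 30 = 430 m.
Lower bound: ⌈430/180⌉ = 3 paper rolls.
A packing using 3 paper rolls:
  roll 1: 170 = 170
  roll 2: 80 + 75 = 155
  roll 3: 45 + 30 + 30 = 105
This matches the lower bound, so 3 is optimal.

3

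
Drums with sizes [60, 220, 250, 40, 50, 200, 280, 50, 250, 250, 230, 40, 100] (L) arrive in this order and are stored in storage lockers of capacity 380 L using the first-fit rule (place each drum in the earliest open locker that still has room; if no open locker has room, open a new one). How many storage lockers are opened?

  60 → locker 1 (new)  [load 60/380]
  220 → locker 1  [load 280/380]
  250 → locker 2 (new)  [load 250/380]
  40 → locker 1  [load 320/380]
  50 → locker 1  [load 370/380]
  200 → locker 3 (new)  [load 200/380]
  280 → locker 4 (new)  [load 280/380]
  50 → locker 2  [load 300/380]
  250 → locker 5 (new)  [load 250/380]
  250 → locker 6 (new)  [load 250/380]
  230 → locker 7 (new)  [load 230/380]
  40 → locker 2  [load 340/380]
  100 → locker 3  [load 300/380]
7 storage lockers opened.

7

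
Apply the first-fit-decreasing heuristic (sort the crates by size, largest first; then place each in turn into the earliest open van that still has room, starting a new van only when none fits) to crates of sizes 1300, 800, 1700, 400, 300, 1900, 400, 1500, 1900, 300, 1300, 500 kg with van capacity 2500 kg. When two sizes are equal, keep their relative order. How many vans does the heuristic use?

Sorted descending: 1900, 1900, 1700, 1500, 1300, 1300, 800, 500, 400, 400, 300, 300.
  1900 → van 1 (new)  [load 1900/2500]
  1900 → van 2 (new)  [load 1900/2500]
  1700 → van 3 (new)  [load 1700/2500]
  1500 → van 4 (new)  [load 1500/2500]
  1300 → van 5 (new)  [load 1300/2500]
  1300 → van 6 (new)  [load 1300/2500]
  800 → van 3  [load 2500/2500]
  500 → van 1  [load 2400/2500]
  400 → van 2  [load 2300/2500]
  400 → van 4  [load 1900/2500]
  300 → van 4  [load 2200/2500]
  300 → van 4  [load 2500/2500]
6 vans opened.

6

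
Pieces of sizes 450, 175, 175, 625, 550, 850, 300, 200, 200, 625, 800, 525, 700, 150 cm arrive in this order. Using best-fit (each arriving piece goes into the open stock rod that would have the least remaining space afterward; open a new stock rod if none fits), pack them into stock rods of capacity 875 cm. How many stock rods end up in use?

8

  450 → stock rod 1 (new)  [load 450/875]
  175 → stock rod 1  [load 625/875]
  175 → stock rod 1  [load 800/875]
  625 → stock rod 2 (new)  [load 625/875]
  550 → stock rod 3 (new)  [load 550/875]
  850 → stock rod 4 (new)  [load 850/875]
  300 → stock rod 3  [load 850/875]
  200 → stock rod 2  [load 825/875]
  200 → stock rod 5 (new)  [load 200/875]
  625 → stock rod 5  [load 825/875]
  800 → stock rod 6 (new)  [load 800/875]
  525 → stock rod 7 (new)  [load 525/875]
  700 → stock rod 8 (new)  [load 700/875]
  150 → stock rod 8  [load 850/875]
8 stock rods opened.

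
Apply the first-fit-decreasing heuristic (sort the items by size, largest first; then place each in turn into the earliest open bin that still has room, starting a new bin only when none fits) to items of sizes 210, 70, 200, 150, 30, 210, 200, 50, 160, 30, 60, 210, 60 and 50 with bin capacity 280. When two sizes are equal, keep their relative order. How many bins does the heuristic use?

Sorted descending: 210, 210, 210, 200, 200, 160, 150, 70, 60, 60, 50, 50, 30, 30.
  210 → bin 1 (new)  [load 210/280]
  210 → bin 2 (new)  [load 210/280]
  210 → bin 3 (new)  [load 210/280]
  200 → bin 4 (new)  [load 200/280]
  200 → bin 5 (new)  [load 200/280]
  160 → bin 6 (new)  [load 160/280]
  150 → bin 7 (new)  [load 150/280]
  70 → bin 1  [load 280/280]
  60 → bin 2  [load 270/280]
  60 → bin 3  [load 270/280]
  50 → bin 4  [load 250/280]
  50 → bin 5  [load 250/280]
  30 → bin 4  [load 280/280]
  30 → bin 5  [load 280/280]
7 bins opened.

7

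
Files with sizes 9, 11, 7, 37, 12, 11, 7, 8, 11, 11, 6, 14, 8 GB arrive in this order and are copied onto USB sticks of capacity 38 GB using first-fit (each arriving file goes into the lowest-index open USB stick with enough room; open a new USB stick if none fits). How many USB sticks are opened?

  9 → USB stick 1 (new)  [load 9/38]
  11 → USB stick 1  [load 20/38]
  7 → USB stick 1  [load 27/38]
  37 → USB stick 2 (new)  [load 37/38]
  12 → USB stick 3 (new)  [load 12/38]
  11 → USB stick 1  [load 38/38]
  7 → USB stick 3  [load 19/38]
  8 → USB stick 3  [load 27/38]
  11 → USB stick 3  [load 38/38]
  11 → USB stick 4 (new)  [load 11/38]
  6 → USB stick 4  [load 17/38]
  14 → USB stick 4  [load 31/38]
  8 → USB stick 5 (new)  [load 8/38]
5 USB sticks opened.

5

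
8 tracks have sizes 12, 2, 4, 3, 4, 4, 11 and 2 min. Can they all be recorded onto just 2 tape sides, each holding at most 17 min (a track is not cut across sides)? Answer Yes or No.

Total = 42 min; ⌈42/17⌉ = 3.
At least 3 tape sides are required, but only 2 are allowed.

No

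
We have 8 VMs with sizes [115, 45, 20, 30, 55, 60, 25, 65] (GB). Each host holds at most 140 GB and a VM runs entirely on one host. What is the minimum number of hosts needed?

3

Total = 115 + 65 + 60 + 55 + 45 + 30 + 25 + 20 = 415 GB.
Lower bound: ⌈415/140⌉ = 3 hosts.
A packing using 3 hosts:
  host 1: 115 + 25 = 140
  host 2: 65 + 55 + 20 = 140
  host 3: 60 + 45 + 30 = 135
This matches the lower bound, so 3 is optimal.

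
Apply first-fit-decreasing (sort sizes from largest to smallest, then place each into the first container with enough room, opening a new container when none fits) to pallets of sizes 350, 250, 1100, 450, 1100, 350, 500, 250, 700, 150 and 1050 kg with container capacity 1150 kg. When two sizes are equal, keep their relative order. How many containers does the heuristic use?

Sorted descending: 1100, 1100, 1050, 700, 500, 450, 350, 350, 250, 250, 150.
  1100 → container 1 (new)  [load 1100/1150]
  1100 → container 2 (new)  [load 1100/1150]
  1050 → container 3 (new)  [load 1050/1150]
  700 → container 4 (new)  [load 700/1150]
  500 → container 5 (new)  [load 500/1150]
  450 → container 4  [load 1150/1150]
  350 → container 5  [load 850/1150]
  350 → container 6 (new)  [load 350/1150]
  250 → container 5  [load 1100/1150]
  250 → container 6  [load 600/1150]
  150 → container 6  [load 750/1150]
6 containers opened.

6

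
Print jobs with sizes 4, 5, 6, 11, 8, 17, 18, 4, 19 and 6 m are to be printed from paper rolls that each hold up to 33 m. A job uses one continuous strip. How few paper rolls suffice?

3

Total = 19 + 18 + 17 + 11 + 8 + 6 + 6 + 5 + 4 + 4 = 98 m.
Lower bound: ⌈98/33⌉ = 3 paper rolls.
A packing using 3 paper rolls:
  roll 1: 19 + 8 + 6 = 33
  roll 2: 18 + 11 + 4 = 33
  roll 3: 17 + 6 + 5 + 4 = 32
This matches the lower bound, so 3 is optimal.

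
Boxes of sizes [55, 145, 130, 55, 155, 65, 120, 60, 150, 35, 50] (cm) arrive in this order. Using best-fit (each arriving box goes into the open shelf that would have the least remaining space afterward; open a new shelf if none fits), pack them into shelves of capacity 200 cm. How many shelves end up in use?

6

  55 → shelf 1 (new)  [load 55/200]
  145 → shelf 1  [load 200/200]
  130 → shelf 2 (new)  [load 130/200]
  55 → shelf 2  [load 185/200]
  155 → shelf 3 (new)  [load 155/200]
  65 → shelf 4 (new)  [load 65/200]
  120 → shelf 4  [load 185/200]
  60 → shelf 5 (new)  [load 60/200]
  150 → shelf 6 (new)  [load 150/200]
  35 → shelf 3  [load 190/200]
  50 → shelf 6  [load 200/200]
6 shelves opened.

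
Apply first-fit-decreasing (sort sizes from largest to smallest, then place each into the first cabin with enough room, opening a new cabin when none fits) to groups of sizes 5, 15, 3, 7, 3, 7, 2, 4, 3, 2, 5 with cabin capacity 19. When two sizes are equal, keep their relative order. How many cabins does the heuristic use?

3

Sorted descending: 15, 7, 7, 5, 5, 4, 3, 3, 3, 2, 2.
  15 → cabin 1 (new)  [load 15/19]
  7 → cabin 2 (new)  [load 7/19]
  7 → cabin 2  [load 14/19]
  5 → cabin 2  [load 19/19]
  5 → cabin 3 (new)  [load 5/19]
  4 → cabin 1  [load 19/19]
  3 → cabin 3  [load 8/19]
  3 → cabin 3  [load 11/19]
  3 → cabin 3  [load 14/19]
  2 → cabin 3  [load 16/19]
  2 → cabin 3  [load 18/19]
3 cabins opened.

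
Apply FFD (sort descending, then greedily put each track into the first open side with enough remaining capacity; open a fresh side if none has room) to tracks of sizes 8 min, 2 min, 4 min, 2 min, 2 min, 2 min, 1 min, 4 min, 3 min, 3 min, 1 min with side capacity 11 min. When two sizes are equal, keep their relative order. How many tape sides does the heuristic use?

Sorted descending: 8, 4, 4, 3, 3, 2, 2, 2, 2, 1, 1.
  8 → side 1 (new)  [load 8/11]
  4 → side 2 (new)  [load 4/11]
  4 → side 2  [load 8/11]
  3 → side 1  [load 11/11]
  3 → side 2  [load 11/11]
  2 → side 3 (new)  [load 2/11]
  2 → side 3  [load 4/11]
  2 → side 3  [load 6/11]
  2 → side 3  [load 8/11]
  1 → side 3  [load 9/11]
  1 → side 3  [load 10/11]
3 tape sides opened.

3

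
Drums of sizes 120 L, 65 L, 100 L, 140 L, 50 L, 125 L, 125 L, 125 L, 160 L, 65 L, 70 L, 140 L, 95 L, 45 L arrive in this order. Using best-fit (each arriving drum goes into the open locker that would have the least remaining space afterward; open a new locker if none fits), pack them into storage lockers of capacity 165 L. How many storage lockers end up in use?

10

  120 → locker 1 (new)  [load 120/165]
  65 → locker 2 (new)  [load 65/165]
  100 → locker 2  [load 165/165]
  140 → locker 3 (new)  [load 140/165]
  50 → locker 4 (new)  [load 50/165]
  125 → locker 5 (new)  [load 125/165]
  125 → locker 6 (new)  [load 125/165]
  125 → locker 7 (new)  [load 125/165]
  160 → locker 8 (new)  [load 160/165]
  65 → locker 4  [load 115/165]
  70 → locker 9 (new)  [load 70/165]
  140 → locker 10 (new)  [load 140/165]
  95 → locker 9  [load 165/165]
  45 → locker 1  [load 165/165]
10 storage lockers opened.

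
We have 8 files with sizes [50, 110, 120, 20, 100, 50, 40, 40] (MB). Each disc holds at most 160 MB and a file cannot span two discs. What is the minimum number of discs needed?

4

Total = 120 + 110 + 100 + 50 + 50 + 40 + 40 + 20 = 530 MB.
Lower bound: ⌈530/160⌉ = 4 discs.
A packing using 4 discs:
  disc 1: 120 + 40 = 160
  disc 2: 110 + 50 = 160
  disc 3: 100 + 50 = 150
  disc 4: 40 + 20 = 60
This matches the lower bound, so 4 is optimal.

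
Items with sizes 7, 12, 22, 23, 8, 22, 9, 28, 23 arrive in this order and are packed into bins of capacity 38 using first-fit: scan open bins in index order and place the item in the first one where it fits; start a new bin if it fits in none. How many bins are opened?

  7 → bin 1 (new)  [load 7/38]
  12 → bin 1  [load 19/38]
  22 → bin 2 (new)  [load 22/38]
  23 → bin 3 (new)  [load 23/38]
  8 → bin 1  [load 27/38]
  22 → bin 4 (new)  [load 22/38]
  9 → bin 1  [load 36/38]
  28 → bin 5 (new)  [load 28/38]
  23 → bin 6 (new)  [load 23/38]
6 bins opened.

6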